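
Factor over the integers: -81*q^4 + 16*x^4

(2*x - 3*q)*(2*x + 3*q)*(4*x^2 + 9*q^2)

Write as (4*x^2)² − (9*q^2)², then factor 4*x^2 - 9*q^2 once more.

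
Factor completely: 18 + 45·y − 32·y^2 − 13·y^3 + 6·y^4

(2·y − 3)·(3·y + 1)·(y + 2)·(y − 3)

Trying the rational-root candidates, y = 3 is a root, giving the factor (y − 3) and quotient 6·y^3 + 5·y^2 − 17·y − 6.
Continuing, y = 3/2 is a root, giving the factor (2·y − 3) and quotient 3·y^2 + 7·y + 2.
The remaining quadratic factors as (y + 2)(3·y + 1).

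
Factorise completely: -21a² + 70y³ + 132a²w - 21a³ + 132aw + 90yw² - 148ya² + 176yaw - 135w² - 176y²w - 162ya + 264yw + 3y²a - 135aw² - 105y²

Group: 2y(35y² + 54ya - 88yw + 7a² - 44aw + 45w²) + (-3a - 3)(35y² + 54ya - 88yw + 7a² - 44aw + 45w²); both groups contain (35y² + 54ya - 88yw + 7a² - 44aw + 45w²), so (2y - 3a - 3) is a factor with cofactor 35y² + 54ya - 88yw + 7a² - 44aw + 45w².
The cofactor groups again: 35y² + 54ya - 88yw + 7a² - 44aw + 45w² = 5y(7y + a - 5w) + (7a - 9w)(7y + a - 5w); both groups contain (7y + a - 5w), giving (5y + 7a - 9w)(7y + a - 5w).

(2y - 3a - 3)(5y + 7a - 9w)(7y + a - 5w)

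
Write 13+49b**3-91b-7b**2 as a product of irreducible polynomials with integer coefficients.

Group as (49b**3-91b) + (-7b**2+13) = 7b(7b**2-13) - (7b**2-13).
Both groups share the factor (7b**2-13).

(7b-1)(7b**2-13)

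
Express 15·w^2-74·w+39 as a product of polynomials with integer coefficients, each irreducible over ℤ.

Need a pair with product 15·39 = 585 and sum -74: that's -9 and -65.
Split the middle term: 15·w^2-9·w - 65·w+39 = 3·w·(5·w-3) - 13·(5·w-3).

(3·w-13)·(5·w-3)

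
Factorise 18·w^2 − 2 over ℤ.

Factor out 2, leaving 9·w^2 − 1, which is a difference of two squares.

2·(3·w + 1)·(3·w − 1)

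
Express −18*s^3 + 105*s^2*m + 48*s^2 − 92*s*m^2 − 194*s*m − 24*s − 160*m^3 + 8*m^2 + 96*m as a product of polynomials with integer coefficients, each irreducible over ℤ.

−(s − 4*m)*(3*s − 8*m − 6)*(6*s + 5*m − 4)

Group: 6*s*(−3*s^2 + 20*s*m + 6*s − 32*m^2 − 24*m) + (5*m − 4)*(−3*s^2 + 20*s*m + 6*s − 32*m^2 − 24*m); both groups contain (−3*s^2 + 20*s*m + 6*s − 32*m^2 − 24*m), so (6*s + 5*m − 4) is a factor with cofactor −3*s^2 + 20*s*m + 6*s − 32*m^2 − 24*m.
The cofactor groups again: −3*s^2 + 20*s*m + 6*s − 32*m^2 − 24*m = −3*s*(s − 4*m) + (8*m + 6)*(s − 4*m); both groups contain (s − 4*m), giving −(3*s − 8*m − 6)*(s − 4*m).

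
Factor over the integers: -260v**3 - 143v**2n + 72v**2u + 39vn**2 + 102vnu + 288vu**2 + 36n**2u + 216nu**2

-(5v - n - 6u)(13v + 12u)(4v + 3n)

Group: 5v(-52v**2 - 39vn - 48vu - 36nu) + (-n - 6u)(-52v**2 - 39vn - 48vu - 36nu); both groups contain (-52v**2 - 39vn - 48vu - 36nu), so (5v - n - 6u) is a factor with cofactor -52v**2 - 39vn - 48vu - 36nu.
The cofactor groups again: -52v**2 - 39vn - 48vu - 36nu = -13v(4v + 3n) - 12u(4v + 3n); both groups contain (4v + 3n), giving -(13v + 12u)(4v + 3n).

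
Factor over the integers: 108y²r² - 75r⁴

3r²(6y - 5r)(6y + 5r)

Every term has a factor of 3r². Then 36y² - 25r² = (6y)² − (5r)².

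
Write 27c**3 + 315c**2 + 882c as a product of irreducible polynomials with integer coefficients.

Pull out the common factor 9c, then factor the remaining trinomial.

9c(3c + 14)(c + 7)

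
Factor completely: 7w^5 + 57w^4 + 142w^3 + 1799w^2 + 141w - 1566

Trying the rational-root candidates, w = 6/7 is a root, giving the factor (7w - 6) and quotient w^4 + 9w^3 + 28w^2 + 281w + 261.
Next, w = -9 is a root, giving the factor (w + 9) and quotient w^3 + 28w + 29.
Continuing, w = -1 is a root, giving the factor (w + 1) and quotient w^2 - w + 29.
The quadratic w^2 - w + 29 has discriminant -115 < 0 and is irreducible over ℤ.

(7w - 6)(w + 1)(w + 9)(w^2 - w + 29)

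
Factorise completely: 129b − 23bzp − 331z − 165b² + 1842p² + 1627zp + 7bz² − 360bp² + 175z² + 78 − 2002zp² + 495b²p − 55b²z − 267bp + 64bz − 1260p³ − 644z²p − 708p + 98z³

−(z − 9p + 3)(11b + 14z + 14p − 13)(5b − 7z − 10p + 2)

Group: 5b(−11bz + 99bp − 33b − 14z² + 112zp − 29z + 126p² − 159p + 39) + (−7z − 10p + 2)(−11bz + 99bp − 33b − 14z² + 112zp − 29z + 126p² − 159p + 39); both groups contain (−11bz + 99bp − 33b − 14z² + 112zp − 29z + 126p² − 159p + 39), so (5b − 7z − 10p + 2) is a factor with cofactor −11bz + 99bp − 33b − 14z² + 112zp − 29z + 126p² − 159p + 39.
The cofactor groups again: −11bz + 99bp − 33b − 14z² + 112zp − 29z + 126p² − 159p + 39 = −z(11b + 14z + 14p − 13) + (9p − 3)(11b + 14z + 14p − 13); both groups contain (11b + 14z + 14p − 13), giving −(z − 9p + 3)(11b + 14z + 14p − 13).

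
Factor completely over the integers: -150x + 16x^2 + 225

Need a pair with product 16·225 = 3600 and sum -150: that's -30 and -120.
Split the middle term: 16x^2 - 30x - 120x + 225 = 2x(8x - 15) - 15(8x - 15).

(2x - 15)(8x - 15)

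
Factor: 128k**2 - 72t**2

Factor out 8, leaving 16k**2 - 9t**2, which is a difference of two squares.

8(4k + 3t)(4k - 3t)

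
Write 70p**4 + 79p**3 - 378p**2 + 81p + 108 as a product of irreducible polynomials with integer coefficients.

By the rational root theorem, p = -3/7 is a root, giving the factor (7p + 3) and quotient 10p**3 + 7p**2 - 57p + 36.
Continuing, p = 4/5 is a root, so (5p - 4) divides it; the quotient is 2p**2 + 3p - 9.
The remaining quadratic factors as (2p - 3)(p + 3).

(2p - 3)(5p - 4)(7p + 3)(p + 3)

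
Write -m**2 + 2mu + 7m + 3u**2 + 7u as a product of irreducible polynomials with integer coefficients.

Group: -m(m - 3u - 7) - u(m - 3u - 7); both groups contain (m - 3u - 7).

-(m + u)(m - 3u - 7)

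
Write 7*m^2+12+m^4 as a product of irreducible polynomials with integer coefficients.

Substitute u = m^2 to get a quadratic in u, then factor.
m^2+3 is irreducible over ℤ (always positive, so no real roots).
m^2+4 is irreducible over ℤ (sum of squares).

(m^2+3)*(m^2+4)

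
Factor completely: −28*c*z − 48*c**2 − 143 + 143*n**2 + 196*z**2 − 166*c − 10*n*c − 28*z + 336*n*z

Group: 13*n*(11*n + 6*c + 14*z + 11) + (−8*c + 14*z − 13)*(11*n + 6*c + 14*z + 11); both groups contain (11*n + 6*c + 14*z + 11).

(13*n − 8*c + 14*z − 13)*(11*n + 6*c + 14*z + 11)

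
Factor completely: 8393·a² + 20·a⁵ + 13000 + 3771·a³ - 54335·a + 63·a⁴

(4·a - 1)·(5·a - 13)·(a + 5)·(a² + a + 200)

Testing divisors of the constant over divisors of the leading coefficient, a = -5 is a root, so (a + 5) divides it; the quotient is 20·a⁴ - 37·a³ + 3956·a² - 11387·a + 2600.
Continuing, a = 1/4 is a root, so (4·a - 1) divides it; the quotient is 5·a³ - 8·a² + 987·a - 2600.
Next, a = 13/5 is a root, giving the factor (5·a - 13) and quotient a² + a + 200.
The quadratic a² + a + 200 has discriminant -799 < 0 and is irreducible over ℤ.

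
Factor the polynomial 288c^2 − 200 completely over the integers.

Pull out the common factor 8; 36c^2 − 25 is a difference of squares.

8(6c + 5)(6c − 5)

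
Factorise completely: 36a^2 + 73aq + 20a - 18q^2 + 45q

(4a + 9q)(9a - 2q + 5)

Group: 9a(4a + 9q) + (-2q + 5)(4a + 9q); both groups contain (4a + 9q).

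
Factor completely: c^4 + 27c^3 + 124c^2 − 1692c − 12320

(c + 10)(c + 11)(c + 14)(c − 8)

Trying the rational-root candidates, c = 8 is a root, giving the factor (c − 8) and quotient c^3 + 35c^2 + 404c + 1540.
Continuing, c = −14 is a root, so (c + 14) is a factor; dividing leaves c^2 + 21c + 110.
The remaining quadratic factors as (c + 11)(c + 10).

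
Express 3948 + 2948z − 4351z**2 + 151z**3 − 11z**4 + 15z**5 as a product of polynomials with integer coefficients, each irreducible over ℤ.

Among the possible rational roots, z = −2/3 is a root, giving the factor (3z + 2) and quotient 5z**4 − 7z**3 + 55z**2 − 1487z + 1974.
Next, z = 6 is a root, so (z − 6) is a factor; dividing leaves 5z**3 + 23z**2 + 193z − 329.
Then z = 7/5 is a root, giving the factor (5z − 7) and quotient z**2 + 6z + 47.
The quadratic z**2 + 6z + 47 has discriminant −152 < 0 and is irreducible over ℤ.

(3z + 2)(5z − 7)(z − 6)(z**2 + 6z + 47)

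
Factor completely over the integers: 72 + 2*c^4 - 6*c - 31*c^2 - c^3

Testing divisors of the constant over divisors of the leading coefficient, c = -2 is a root, so (c + 2) is a factor; dividing leaves 2*c^3 - 5*c^2 - 21*c + 36.
Then c = 3/2 is a root, so (2*c - 3) divides it; the quotient is c^2 - c - 12.
The remaining quadratic factors as (c - 4)(c + 3).

(2*c - 3)*(c + 2)*(c + 3)*(c - 4)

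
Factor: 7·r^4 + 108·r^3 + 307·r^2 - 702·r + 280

(7·r - 4)·(r + 10)·(r + 7)·(r - 1)

By the rational root theorem, r = -10 is a root, giving the factor (r + 10) and quotient 7·r^3 + 38·r^2 - 73·r + 28.
Next, r = -7 is a root, giving the factor (r + 7) and quotient 7·r^2 - 11·r + 4.
The remaining quadratic factors as (7·r - 4)(r - 1).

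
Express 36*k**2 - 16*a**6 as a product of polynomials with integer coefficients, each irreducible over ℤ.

4*(3*k - 2*a**3)*(3*k + 2*a**3)

Factor out 4 first: what remains is 9*k**2 - 4*a**6.
Recognize a difference of squares with the parts 3*k and 2*a**3.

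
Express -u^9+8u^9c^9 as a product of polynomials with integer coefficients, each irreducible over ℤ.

u^9(2c^3-1)(4c^6+2c^3+1)

Factor out u^9 first: what remains is 8c^9-1.
Recognize a difference of cubes with the parts 2c^3 and 1.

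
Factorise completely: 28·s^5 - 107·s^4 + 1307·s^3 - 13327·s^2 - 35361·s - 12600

By the rational root theorem, s = -7/4 is a root, so (4·s + 7) is a factor; dividing leaves 7·s^4 - 39·s^3 + 395·s^2 - 4023·s - 1800.
Continuing, s = -3/7 is a root, so (7·s + 3) is a factor; dividing leaves s^3 - 6·s^2 + 59·s - 600.
Continuing, s = 8 is a root, giving the factor (s - 8) and quotient s^2 + 2·s + 75.
The quadratic s^2 + 2·s + 75 has discriminant -296 < 0 and is irreducible over ℤ.

(4·s + 7)·(7·s + 3)·(s - 8)·(s^2 + 2·s + 75)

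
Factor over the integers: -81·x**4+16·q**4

(2·q+3·x)·(2·q-3·x)·(4·q**2+9·x**2)

Write as (4·q**2)² − (9·x**2)², then factor 4·q**2-9·x**2 once more.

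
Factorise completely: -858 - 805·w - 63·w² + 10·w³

(2·w + 11)·(5·w + 6)·(w - 13)

Testing divisors of the constant over divisors of the leading coefficient, w = 13 is a root, so (w - 13) is a factor; dividing leaves 10·w² + 67·w + 66.
The remaining quadratic factors as (5·w + 6)(2·w + 11).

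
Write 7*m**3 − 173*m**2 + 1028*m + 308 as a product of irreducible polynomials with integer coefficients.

(7*m + 2)*(m − 11)*(m − 14)

Testing divisors of the constant over divisors of the leading coefficient, m = 14 is a root, so (m − 14) is a factor; dividing leaves 7*m**2 − 75*m − 22.
The remaining quadratic factors as (m − 11)(7*m + 2).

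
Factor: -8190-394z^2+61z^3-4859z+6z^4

(6z+13)(z+10)(z+7)(z-9)

Among the possible rational roots, z = -10 is a root, so (z+10) is a factor; dividing leaves 6z^3+z^2-404z-819.
Next, z = -13/6 is a root, so (6z+13) is a factor; dividing leaves z^2-2z-63.
The remaining quadratic factors as (z+7)(z-9).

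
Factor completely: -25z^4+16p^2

Recognize a difference of squares with the parts 4p and 5z^2.

(4p+5z^2)(4p-5z^2)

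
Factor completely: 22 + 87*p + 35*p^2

(5*p + 11)*(7*p + 2)

Need a pair with product 35·22 = 770 and sum 87: that's 77 and 10.
Split the middle term: 35*p^2 + 77*p + 10*p + 22 = 7*p*(5*p + 11) + 2*(5*p + 11).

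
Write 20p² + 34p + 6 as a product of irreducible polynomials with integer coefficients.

Pull out the common factor 2, then factor the remaining trinomial.

2(2p + 3)(5p + 1)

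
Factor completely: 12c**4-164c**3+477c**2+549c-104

Testing divisors of the constant over divisors of the leading coefficient, c = 13/2 is a root, giving the factor (2c-13) and quotient 6c**3-43c**2-41c+8.
Next, c = 1/6 is a root, giving the factor (6c-1) and quotient c**2-7c-8.
The remaining quadratic factors as (c-8)(c+1).

(2c-13)(6c-1)(c+1)(c-8)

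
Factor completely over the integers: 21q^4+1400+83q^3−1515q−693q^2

Testing divisors of the constant over divisors of the leading coefficient, q = −7 is a root, so (q+7) divides it; the quotient is 21q^3−64q^2−245q+200.
Then q = −8/3 is a root, giving the factor (3q+8) and quotient 7q^2−40q+25.
The remaining quadratic factors as (7q−5)(q−5).

(3q+8)(7q−5)(q+7)(q−5)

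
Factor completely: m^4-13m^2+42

Substitute u = m^2 to get a quadratic in u, then factor.
m^2-7 is irreducible over ℤ (7 is not a perfect square).
m^2-6 is irreducible over ℤ (6 is not a perfect square).

(m^2-6)(m^2-7)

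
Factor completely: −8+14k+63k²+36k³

(3k+2)(3k+4)(4k−1)

Among the possible rational roots, k = −2/3 is a root, so (3k+2) divides it; the quotient is 12k²+13k−4.
The remaining quadratic factors as (4k−1)(3k+4).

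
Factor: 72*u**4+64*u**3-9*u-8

(2*u-1)*(9*u+8)*(4*u**2+2*u+1)

Group as (72*u**4-9*u) + (64*u**3-8) = 9*u*(8*u**3-1) + 8*(8*u**3-1).
Both groups share the factor (8*u**3-1).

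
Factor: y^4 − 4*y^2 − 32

(y^2 + 4)*(y^2 − 8)

Substitute u = y^2 to get a quadratic in u, then factor.
y^2 − 8 is irreducible over ℤ (8 is not a perfect square).
y^2 + 4 is irreducible over ℤ (sum of squares).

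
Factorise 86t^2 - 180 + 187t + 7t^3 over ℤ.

(7t - 5)(t + 4)(t + 9)

Among the possible rational roots, t = -9 is a root, so (t + 9) is a factor; dividing leaves 7t^2 + 23t - 20.
The remaining quadratic factors as (7t - 5)(t + 4).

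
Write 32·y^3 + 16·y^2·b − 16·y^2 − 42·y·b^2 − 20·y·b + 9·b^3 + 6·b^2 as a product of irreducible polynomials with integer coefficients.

(4·y − 3·b − 2)·(4·y − b)·(2·y + 3·b)

Group: 4·y·(8·y^2 + 6·y·b − 4·y − 9·b^2 − 6·b) − b·(8·y^2 + 6·y·b − 4·y − 9·b^2 − 6·b); both groups contain (8·y^2 + 6·y·b − 4·y − 9·b^2 − 6·b), so (4·y − b) is a factor with cofactor 8·y^2 + 6·y·b − 4·y − 9·b^2 − 6·b.
The cofactor groups again: 8·y^2 + 6·y·b − 4·y − 9·b^2 − 6·b = 4·y·(2·y + 3·b) + (−3·b − 2)·(2·y + 3·b); both groups contain (2·y + 3·b), giving (4·y − 3·b − 2)·(2·y + 3·b).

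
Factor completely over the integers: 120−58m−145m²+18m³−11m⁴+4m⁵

Trying the rational-root candidates, m = 4 is a root, so (m−4) is a factor; dividing leaves 4m⁴+5m³+38m²+7m−30.
Continuing, m = −1 is a root, giving the factor (m+1) and quotient 4m³+m²+37m−30.
Next, m = 3/4 is a root, so (4m−3) divides it; the quotient is m²+m+10.
The quadratic m²+m+10 has discriminant −39 < 0 and is irreducible over ℤ.

(4m−3)(m+1)(m−4)(m²+m+10)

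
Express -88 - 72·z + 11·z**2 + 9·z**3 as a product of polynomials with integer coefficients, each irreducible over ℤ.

Group as (9·z**3 - 72·z) + (11·z**2 - 88) = 9·z·(z**2 - 8) + 11·(z**2 - 8).
Both groups share the factor (z**2 - 8).

(9·z + 11)·(z**2 - 8)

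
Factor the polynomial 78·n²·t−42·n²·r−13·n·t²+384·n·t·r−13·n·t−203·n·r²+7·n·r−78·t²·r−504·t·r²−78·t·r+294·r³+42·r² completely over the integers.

(13·t−7·r)·(6·n−t−7·r−1)·(n+6·r)

Group: n·(78·n·t−42·n·r−13·t²−84·t·r−13·t+49·r²+7·r) + 6·r·(78·n·t−42·n·r−13·t²−84·t·r−13·t+49·r²+7·r); both groups contain (78·n·t−42·n·r−13·t²−84·t·r−13·t+49·r²+7·r), so (n+6·r) is a factor with cofactor 78·n·t−42·n·r−13·t²−84·t·r−13·t+49·r²+7·r.
The cofactor groups again: 78·n·t−42·n·r−13·t²−84·t·r−13·t+49·r²+7·r = 13·t·(6·n−t−7·r−1) − 7·r·(6·n−t−7·r−1); both groups contain (6·n−t−7·r−1), giving (13·t−7·r)·(6·n−t−7·r−1).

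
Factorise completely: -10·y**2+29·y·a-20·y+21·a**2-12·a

-(2·y-7·a+4)·(5·y+3·a)

Group: -2·y·(5·y+3·a) + (7·a-4)·(5·y+3·a); both groups contain (5·y+3·a).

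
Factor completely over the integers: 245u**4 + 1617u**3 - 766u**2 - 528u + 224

By the rational root theorem, u = -7 is a root, so (u + 7) is a factor; dividing leaves 245u**3 - 98u**2 - 80u + 32.
Next, u = 2/5 is a root, so (5u - 2) is a factor; dividing leaves 49u**2 - 16.
The remaining quadratic factors as (7u + 4)(7u - 4).

(5u - 2)(7u + 4)(7u - 4)(u + 7)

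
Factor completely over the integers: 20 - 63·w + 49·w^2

(7·w - 4)·(7·w - 5)

Need a pair with product 49·20 = 980 and sum -63: that's -28 and -35.
Split the middle term: 49·w^2 - 28·w - 35·w + 20 = 7·w·(7·w - 4) - 5·(7·w - 4).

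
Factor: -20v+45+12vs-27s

Group as (12vs-20v) + (-27s+45) = 4v(3s-5) - 9(3s-5).
Both groups share the factor (3s-5).

(3s-5)(4v-9)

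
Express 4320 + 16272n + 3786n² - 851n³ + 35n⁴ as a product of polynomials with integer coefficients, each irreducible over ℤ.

(5n + 12)(7n + 2)(n - 12)(n - 15)

Among the possible rational roots, n = 12 is a root, so (n - 12) divides it; the quotient is 35n³ - 431n² - 1386n - 360.
Continuing, n = -2/7 is a root, so (7n + 2) is a factor; dividing leaves 5n² - 63n - 180.
The remaining quadratic factors as (n - 15)(5n + 12).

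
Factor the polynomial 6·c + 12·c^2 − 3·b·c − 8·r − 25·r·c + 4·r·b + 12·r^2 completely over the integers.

Group: 3·r·(4·r − 3·c) + (b − 4·c − 2)·(4·r − 3·c); both groups contain (4·r − 3·c).

(4·r − 3·c)·(3·r + b − 4·c − 2)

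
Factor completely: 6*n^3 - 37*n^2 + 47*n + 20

By the rational root theorem, n = -1/3 is a root, giving the factor (3*n + 1) and quotient 2*n^2 - 13*n + 20.
The remaining quadratic factors as (2*n - 5)(n - 4).

(2*n - 5)*(3*n + 1)*(n - 4)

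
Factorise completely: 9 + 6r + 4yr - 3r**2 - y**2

-(y - 3r - 3)(y - r + 3)

Group: -y(y - 3r - 3) + (r - 3)(y - 3r - 3); both groups contain (y - 3r - 3).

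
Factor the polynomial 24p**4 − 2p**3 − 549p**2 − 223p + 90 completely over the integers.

Trying the rational-root candidates, p = 1/4 is a root, giving the factor (4p − 1) and quotient 6p**3 + p**2 − 137p − 90.
Then p = 5 is a root, giving the factor (p − 5) and quotient 6p**2 + 31p + 18.
The remaining quadratic factors as (3p + 2)(2p + 9).

(2p + 9)(3p + 2)(4p − 1)(p − 5)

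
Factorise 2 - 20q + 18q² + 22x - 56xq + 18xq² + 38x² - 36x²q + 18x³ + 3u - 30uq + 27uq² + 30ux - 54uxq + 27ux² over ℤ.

Group: 9x(3ux - 3uq + 3u + 2x² - 2xq + 4x - 2q + 2) + (-9q + 1)(3ux - 3uq + 3u + 2x² - 2xq + 4x - 2q + 2); both groups contain (3ux - 3uq + 3u + 2x² - 2xq + 4x - 2q + 2), so (9x - 9q + 1) is a factor with cofactor 3ux - 3uq + 3u + 2x² - 2xq + 4x - 2q + 2.
The cofactor groups again: 3ux - 3uq + 3u + 2x² - 2xq + 4x - 2q + 2 = x(3u + 2x + 2) + (-q + 1)(3u + 2x + 2); both groups contain (3u + 2x + 2), giving (x - q + 1)(3u + 2x + 2).

(9x - 9q + 1)(x - q + 1)(3u + 2x + 2)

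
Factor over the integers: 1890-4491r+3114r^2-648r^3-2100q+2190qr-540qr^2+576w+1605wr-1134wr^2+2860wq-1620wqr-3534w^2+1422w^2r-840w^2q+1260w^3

Group: 6w(210w^2-140wq-78wr-99w-60qr+150q-72r^2+234r-135) + (9r-14)(210w^2-140wq-78wr-99w-60qr+150q-72r^2+234r-135); both groups contain (210w^2-140wq-78wr-99w-60qr+150q-72r^2+234r-135), so (6w+9r-14) is a factor with cofactor 210w^2-140wq-78wr-99w-60qr+150q-72r^2+234r-135.
The cofactor groups again: 210w^2-140wq-78wr-99w-60qr+150q-72r^2+234r-135 = 15w(14w+6r-15) + (-10q-12r+9)(14w+6r-15); both groups contain (14w+6r-15), giving (15w-10q-12r+9)(14w+6r-15).

(15w-10q-12r+9)(14w+6r-15)(6w+9r-14)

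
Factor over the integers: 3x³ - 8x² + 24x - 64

Group as (3x³ + 24x) + (-8x² - 64) = 3x(x² + 8) - 8(x² + 8).
Both groups share the factor (x² + 8).

(3x - 8)(x² + 8)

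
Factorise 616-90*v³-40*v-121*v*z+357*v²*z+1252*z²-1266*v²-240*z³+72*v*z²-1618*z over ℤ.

Group: v*(-90*v²-3*v*z-6*v+60*z²-103*z+44) + (-4*z+14)*(-90*v²-3*v*z-6*v+60*z²-103*z+44); both groups contain (-90*v²-3*v*z-6*v+60*z²-103*z+44), so (v-4*z+14) is a factor with cofactor -90*v²-3*v*z-6*v+60*z²-103*z+44.
The cofactor groups again: -90*v²-3*v*z-6*v+60*z²-103*z+44 = -15*v*(6*v+5*z-4) + (12*z-11)*(6*v+5*z-4); both groups contain (6*v+5*z-4), giving -(15*v-12*z+11)*(6*v+5*z-4).

-(15*v-12*z+11)*(6*v+5*z-4)*(v-4*z+14)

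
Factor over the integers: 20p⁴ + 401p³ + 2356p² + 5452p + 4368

Trying the rational-root candidates, p = −12 is a root, giving the factor (p + 12) and quotient 20p³ + 161p² + 424p + 364.
Next, p = −13/4 is a root, giving the factor (4p + 13) and quotient 5p² + 24p + 28.
The remaining quadratic factors as (5p + 14)(p + 2).

(4p + 13)(5p + 14)(p + 12)(p + 2)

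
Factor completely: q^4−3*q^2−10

Substitute u = q^2 to get a quadratic in u, then factor.
q^2+2 is irreducible over ℤ (always positive, so no real roots).
q^2−5 is irreducible over ℤ (5 is not a perfect square).

(q^2+2)*(q^2−5)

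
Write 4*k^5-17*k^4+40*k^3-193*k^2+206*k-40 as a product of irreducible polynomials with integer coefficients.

(4*k-1)*(k-1)*(k-4)*(k^2+k+10)

By the rational root theorem, k = 1 is a root, so (k-1) divides it; the quotient is 4*k^4-13*k^3+27*k^2-166*k+40.
Then k = 1/4 is a root, giving the factor (4*k-1) and quotient k^3-3*k^2+6*k-40.
Continuing, k = 4 is a root, so (k-4) divides it; the quotient is k^2+k+10.
The quadratic k^2+k+10 has discriminant -39 < 0 and is irreducible over ℤ.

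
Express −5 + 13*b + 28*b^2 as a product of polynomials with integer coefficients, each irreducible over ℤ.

Need a pair with product 28·(−5) = −140 and sum 13: that's 20 and −7.
Split the middle term: 28*b^2 + 20*b − 7*b − 5 = 4*b*(7*b + 5) − (7*b + 5).

(4*b − 1)*(7*b + 5)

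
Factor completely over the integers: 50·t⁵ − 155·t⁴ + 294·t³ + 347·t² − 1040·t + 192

(2·t − 3)·(5·t + 8)·(5·t − 1)·(t² − 3·t + 8)

Among the possible rational roots, t = −8/5 is a root, so (5·t + 8) divides it; the quotient is 10·t⁴ − 47·t³ + 134·t² − 145·t + 24.
Next, t = 1/5 is a root, giving the factor (5·t − 1) and quotient 2·t³ − 9·t² + 25·t − 24.
Continuing, t = 3/2 is a root, so (2·t − 3) is a factor; dividing leaves t² − 3·t + 8.
The quadratic t² − 3·t + 8 has discriminant −23 < 0 and is irreducible over ℤ.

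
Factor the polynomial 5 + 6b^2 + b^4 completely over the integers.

(b^2 + 1)(b^2 + 5)

Substitute u = b^2 to get a quadratic in u, then factor.
b^2 + 1 is irreducible over ℤ (sum of squares).
b^2 + 5 is irreducible over ℤ (always positive, so no real roots).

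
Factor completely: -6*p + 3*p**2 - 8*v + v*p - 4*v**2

Group: -v*(4*v + 3*p) + (p - 2)*(4*v + 3*p); both groups contain (4*v + 3*p).

-(v - p + 2)*(4*v + 3*p)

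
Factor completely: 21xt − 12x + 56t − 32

(3x + 8)(7t − 4)

Group as (21xt − 12x) + (56t − 32) = 3x(7t − 4) + 8(7t − 4).
Both groups share the factor (7t − 4).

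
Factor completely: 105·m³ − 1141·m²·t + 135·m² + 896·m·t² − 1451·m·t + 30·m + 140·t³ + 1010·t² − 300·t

(15·m + 2·t + 15)·(7·m − 7·t + 2)·(m − 10·t)

Group: m·(105·m² − 91·m·t + 135·m − 14·t² − 101·t + 30) − 10·t·(105·m² − 91·m·t + 135·m − 14·t² − 101·t + 30); both groups contain (105·m² − 91·m·t + 135·m − 14·t² − 101·t + 30), so (m − 10·t) is a factor with cofactor 105·m² − 91·m·t + 135·m − 14·t² − 101·t + 30.
The cofactor groups again: 105·m² − 91·m·t + 135·m − 14·t² − 101·t + 30 = 7·m·(15·m + 2·t + 15) + (−7·t + 2)·(15·m + 2·t + 15); both groups contain (15·m + 2·t + 15), giving (7·m − 7·t + 2)·(15·m + 2·t + 15).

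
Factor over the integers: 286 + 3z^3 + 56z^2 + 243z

(3z + 11)(z + 13)(z + 2)

Testing divisors of the constant over divisors of the leading coefficient, z = −13 is a root, giving the factor (z + 13) and quotient 3z^2 + 17z + 22.
The remaining quadratic factors as (3z + 11)(z + 2).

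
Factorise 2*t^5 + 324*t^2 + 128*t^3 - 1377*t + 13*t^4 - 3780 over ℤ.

By the rational root theorem, t = -4 is a root, so (t + 4) is a factor; dividing leaves 2*t^4 + 5*t^3 + 108*t^2 - 108*t - 945.
Continuing, t = 3 is a root, giving the factor (t - 3) and quotient 2*t^3 + 11*t^2 + 141*t + 315.
Continuing, t = -5/2 is a root, so (2*t + 5) is a factor; dividing leaves t^2 + 3*t + 63.
The quadratic t^2 + 3*t + 63 has discriminant -243 < 0 and is irreducible over ℤ.

(2*t + 5)*(t + 4)*(t - 3)*(t^2 + 3*t + 63)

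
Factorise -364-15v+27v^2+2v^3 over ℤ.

(2v-7)(v+13)(v+4)

By the rational root theorem, v = -4 is a root, so (v+4) divides it; the quotient is 2v^2+19v-91.
The remaining quadratic factors as (v+13)(2v-7).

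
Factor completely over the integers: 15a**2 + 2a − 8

(3a − 2)(5a + 4)

Need a pair with product 15·(−8) = −120 and sum 2: that's 12 and −10.
Split the middle term: 15a**2 + 12a − 10a − 8 = 3a(5a + 4) − 2(5a + 4).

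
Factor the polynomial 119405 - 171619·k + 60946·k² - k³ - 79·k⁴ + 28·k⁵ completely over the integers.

(4·k - 5)·(7·k - 11)·(k + 13)·(k² - 13·k + 167)

By the rational root theorem, k = 11/7 is a root, giving the factor (7·k - 11) and quotient 4·k⁴ - 5·k³ - 8·k² + 8694·k - 10855.
Then k = 5/4 is a root, giving the factor (4·k - 5) and quotient k³ - 2·k + 2171.
Continuing, k = -13 is a root, so (k + 13) is a factor; dividing leaves k² - 13·k + 167.
The quadratic k² - 13·k + 167 has discriminant -499 < 0 and is irreducible over ℤ.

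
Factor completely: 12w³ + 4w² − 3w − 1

Among the possible rational roots, w = −1/3 is a root, so (3w + 1) divides it; the quotient is 4w² − 1.
The remaining quadratic factors as (2w − 1)(2w + 1).

(2w + 1)(2w − 1)(3w + 1)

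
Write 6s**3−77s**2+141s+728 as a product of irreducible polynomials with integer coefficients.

(6s+13)(s−7)(s−8)

Among the possible rational roots, s = 8 is a root, so (s−8) divides it; the quotient is 6s**2−29s−91.
The remaining quadratic factors as (s−7)(6s+13).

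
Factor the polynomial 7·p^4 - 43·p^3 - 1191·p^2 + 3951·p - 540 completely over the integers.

Trying the rational-root candidates, p = -12 is a root, so (p + 12) is a factor; dividing leaves 7·p^3 - 127·p^2 + 333·p - 45.
Then p = 1/7 is a root, so (7·p - 1) is a factor; dividing leaves p^2 - 18·p + 45.
The remaining quadratic factors as (p - 3)(p - 15).

(7·p - 1)·(p + 12)·(p - 15)·(p - 3)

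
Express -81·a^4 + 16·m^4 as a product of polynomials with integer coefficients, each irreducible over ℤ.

(2·m - 3·a)·(2·m + 3·a)·(4·m^2 + 9·a^2)

Write as (4·m^2)² − (9·a^2)², then factor 4·m^2 - 9·a^2 once more.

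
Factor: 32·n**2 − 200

Factor out 8, leaving 4·n**2 − 25, which is a difference of two squares.

8·(2·n + 5)·(2·n − 5)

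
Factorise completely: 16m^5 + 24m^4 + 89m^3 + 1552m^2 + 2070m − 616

(4m + 7)(4m − 1)(m + 4)(m^2 − 4m + 22)

Trying the rational-root candidates, m = −7/4 is a root, so (4m + 7) divides it; the quotient is 4m^4 − m^3 + 24m^2 + 346m − 88.
Next, m = −4 is a root, so (m + 4) is a factor; dividing leaves 4m^3 − 17m^2 + 92m − 22.
Next, m = 1/4 is a root, so (4m − 1) is a factor; dividing leaves m^2 − 4m + 22.
The quadratic m^2 − 4m + 22 has discriminant −72 < 0 and is irreducible over ℤ.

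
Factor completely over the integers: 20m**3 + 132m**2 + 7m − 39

Testing divisors of the constant over divisors of the leading coefficient, m = −13/2 is a root, so (2m + 13) is a factor; dividing leaves 10m**2 + m − 3.
The remaining quadratic factors as (5m + 3)(2m − 1).

(2m + 13)(2m − 1)(5m + 3)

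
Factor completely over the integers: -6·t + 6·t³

Pull out the common factor 6·t; t² - 1 is a difference of squares.

6·t·(t + 1)·(t - 1)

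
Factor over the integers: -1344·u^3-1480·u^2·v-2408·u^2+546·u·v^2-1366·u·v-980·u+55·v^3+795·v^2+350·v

Group: 14·u·(-96·u^2-140·u·v-172·u-11·v^2-159·v-70) - 5·v·(-96·u^2-140·u·v-172·u-11·v^2-159·v-70); both groups contain (-96·u^2-140·u·v-172·u-11·v^2-159·v-70), so (14·u-5·v) is a factor with cofactor -96·u^2-140·u·v-172·u-11·v^2-159·v-70.
The cofactor groups again: -96·u^2-140·u·v-172·u-11·v^2-159·v-70 = -12·u·(8·u+11·v+5) + (-v-14)·(8·u+11·v+5); both groups contain (8·u+11·v+5), giving -(12·u+v+14)·(8·u+11·v+5).

-(12·u+v+14)·(14·u-5·v)·(8·u+11·v+5)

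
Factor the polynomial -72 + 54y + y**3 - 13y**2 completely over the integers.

(y - 3)(y - 4)(y - 6)

Among the possible rational roots, y = 4 is a root, giving the factor (y - 4) and quotient y**2 - 9y + 18.
The remaining quadratic factors as (y - 3)(y - 6).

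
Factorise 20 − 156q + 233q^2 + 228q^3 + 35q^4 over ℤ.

Trying the rational-root candidates, q = 2/7 is a root, so (7q − 2) is a factor; dividing leaves 5q^3 + 34q^2 + 43q − 10.
Continuing, q = −5 is a root, so (q + 5) is a factor; dividing leaves 5q^2 + 9q − 2.
The remaining quadratic factors as (q + 2)(5q − 1).

(5q − 1)(7q − 2)(q + 2)(q + 5)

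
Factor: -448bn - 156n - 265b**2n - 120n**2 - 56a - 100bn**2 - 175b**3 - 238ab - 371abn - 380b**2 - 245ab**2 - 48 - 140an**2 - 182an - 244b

-(5b + 4n + 2)(7a + 5b + 6)(7b + 5n + 4)

Group: 7a(-35b**2 - 53bn - 34b - 20n**2 - 26n - 8) + (5b + 6)(-35b**2 - 53bn - 34b - 20n**2 - 26n - 8); both groups contain (-35b**2 - 53bn - 34b - 20n**2 - 26n - 8), so (7a + 5b + 6) is a factor with cofactor -35b**2 - 53bn - 34b - 20n**2 - 26n - 8.
The cofactor groups again: -35b**2 - 53bn - 34b - 20n**2 - 26n - 8 = -5b(7b + 5n + 4) + (-4n - 2)(7b + 5n + 4); both groups contain (7b + 5n + 4), giving -(5b + 4n + 2)(7b + 5n + 4).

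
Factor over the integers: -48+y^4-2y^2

Substitute u = y^2 to get a quadratic in u, then factor.
y^2-8 is irreducible over ℤ (8 is not a perfect square).
y^2+6 is irreducible over ℤ (always positive, so no real roots).

(y^2+6)(y^2-8)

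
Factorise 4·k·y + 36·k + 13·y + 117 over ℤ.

(4·k + 13)·(y + 9)

Group as (4·k·y + 36·k) + (13·y + 117) = 4·k·(y + 9) + 13·(y + 9).
Both groups share the factor (y + 9).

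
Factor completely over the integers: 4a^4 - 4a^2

Factor out 4a^2, leaving a^2 - 1, which is a difference of two squares.

4a^2(a + 1)(a - 1)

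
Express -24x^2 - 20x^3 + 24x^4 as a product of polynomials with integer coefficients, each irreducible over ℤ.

4x^2(2x - 3)(3x + 2)

Pull out the common factor 4x^2, then factor the remaining trinomial.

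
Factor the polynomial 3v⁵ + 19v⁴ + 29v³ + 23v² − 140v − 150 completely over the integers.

(3v − 5)(v + 1)(v + 5)(v² + 2v + 6)

By the rational root theorem, v = 5/3 is a root, giving the factor (3v − 5) and quotient v⁴ + 8v³ + 23v² + 46v + 30.
Then v = −1 is a root, so (v + 1) is a factor; dividing leaves v³ + 7v² + 16v + 30.
Next, v = −5 is a root, so (v + 5) divides it; the quotient is v² + 2v + 6.
The quadratic v² + 2v + 6 has discriminant −20 < 0 and is irreducible over ℤ.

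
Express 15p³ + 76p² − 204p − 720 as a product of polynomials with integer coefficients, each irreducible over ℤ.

Among the possible rational roots, p = −12/5 is a root, so (5p + 12) is a factor; dividing leaves 3p² + 8p − 60.
The remaining quadratic factors as (p + 6)(3p − 10).

(3p − 10)(5p + 12)(p + 6)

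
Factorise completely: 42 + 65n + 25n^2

Need a pair with product 25·42 = 1050 and sum 65: that's 30 and 35.
Split the middle term: 25n^2 + 30n + 35n + 42 = 5n(5n + 6) + 7(5n + 6).

(5n + 6)(5n + 7)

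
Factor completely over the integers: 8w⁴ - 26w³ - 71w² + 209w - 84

(2w - 1)(4w - 7)(w + 3)(w - 4)

By the rational root theorem, w = 4 is a root, giving the factor (w - 4) and quotient 8w³ + 6w² - 47w + 21.
Next, w = 1/2 is a root, giving the factor (2w - 1) and quotient 4w² + 5w - 21.
The remaining quadratic factors as (4w - 7)(w + 3).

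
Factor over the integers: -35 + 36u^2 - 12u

(6u + 5)(6u - 7)

Need a pair with product 36·(-35) = -1260 and sum -12: that's -42 and 30.
Split the middle term: 36u^2 - 42u + 30u - 35 = 6u(6u - 7) + 5(6u - 7).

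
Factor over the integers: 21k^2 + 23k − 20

(3k + 5)(7k − 4)

Need a pair with product 21·(−20) = −420 and sum 23: that's −12 and 35.
Split the middle term: 21k^2 − 12k + 35k − 20 = 3k(7k − 4) + 5(7k − 4).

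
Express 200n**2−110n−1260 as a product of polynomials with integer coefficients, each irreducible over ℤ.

10(4n+9)(5n−14)

Pull out the common factor 10, then factor the remaining trinomial.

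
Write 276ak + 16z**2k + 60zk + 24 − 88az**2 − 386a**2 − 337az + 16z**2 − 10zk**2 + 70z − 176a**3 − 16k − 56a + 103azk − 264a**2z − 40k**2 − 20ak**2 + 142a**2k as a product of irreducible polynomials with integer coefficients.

−(11a − 2k − 2)(2a + z + 4)(8a + 8z − 5k + 3)

Group: 11a(−16a**2 − 24az + 10ak − 38a − 8z**2 + 5zk − 35z + 20k − 12) + (−2k − 2)(−16a**2 − 24az + 10ak − 38a − 8z**2 + 5zk − 35z + 20k − 12); both groups contain (−16a**2 − 24az + 10ak − 38a − 8z**2 + 5zk − 35z + 20k − 12), so (11a − 2k − 2) is a factor with cofactor −16a**2 − 24az + 10ak − 38a − 8z**2 + 5zk − 35z + 20k − 12.
The cofactor groups again: −16a**2 − 24az + 10ak − 38a − 8z**2 + 5zk − 35z + 20k − 12 = −8a(2a + z + 4) + (−8z + 5k − 3)(2a + z + 4); both groups contain (2a + z + 4), giving −(8a + 8z − 5k + 3)(2a + z + 4).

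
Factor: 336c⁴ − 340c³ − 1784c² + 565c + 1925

(2c − 5)(4c − 5)(6c + 7)(7c + 11)

Trying the rational-root candidates, c = −11/7 is a root, so (7c + 11) divides it; the quotient is 48c³ − 124c² − 60c + 175.
Next, c = 5/2 is a root, so (2c − 5) divides it; the quotient is 24c² − 2c − 35.
The remaining quadratic factors as (4c − 5)(6c + 7).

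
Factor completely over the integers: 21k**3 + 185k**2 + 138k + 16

Trying the rational-root candidates, k = −1/7 is a root, so (7k + 1) is a factor; dividing leaves 3k**2 + 26k + 16.
The remaining quadratic factors as (k + 8)(3k + 2).

(3k + 2)(7k + 1)(k + 8)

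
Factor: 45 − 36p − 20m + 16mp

Group as (16mp − 20m) + (−36p + 45) = 4m(4p − 5) − 9(4p − 5).
Both groups share the factor (4p − 5).

(4m − 9)(4p − 5)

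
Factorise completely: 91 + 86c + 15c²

(3c + 13)(5c + 7)

Need a pair with product 15·91 = 1365 and sum 86: that's 65 and 21.
Split the middle term: 15c² + 65c + 21c + 91 = 5c(3c + 13) + 7(3c + 13).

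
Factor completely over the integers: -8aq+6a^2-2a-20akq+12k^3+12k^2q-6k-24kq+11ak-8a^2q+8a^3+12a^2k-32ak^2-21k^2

(2a-k+2)(4a-4k-4q-1)(a+3k)

Group: a(8a^2-12ak-8aq+6a+4k^2+4kq-7k-8q-2) + 3k(8a^2-12ak-8aq+6a+4k^2+4kq-7k-8q-2); both groups contain (8a^2-12ak-8aq+6a+4k^2+4kq-7k-8q-2), so (a+3k) is a factor with cofactor 8a^2-12ak-8aq+6a+4k^2+4kq-7k-8q-2.
The cofactor groups again: 8a^2-12ak-8aq+6a+4k^2+4kq-7k-8q-2 = 4a(2a-k+2) + (-4k-4q-1)(2a-k+2); both groups contain (2a-k+2), giving (4a-4k-4q-1)(2a-k+2).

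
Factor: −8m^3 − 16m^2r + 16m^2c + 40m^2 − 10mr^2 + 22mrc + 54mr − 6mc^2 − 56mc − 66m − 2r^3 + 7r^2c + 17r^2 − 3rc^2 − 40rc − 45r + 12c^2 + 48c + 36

−(2m + r − 3c − 3)(2m + 2r − c − 3)(2m + r − 4)

Group: 2m(−4m^2 − 6mr + 2mc + 14m − 2r^2 + rc + 11r − 4c − 12) + (r − 3c − 3)(−4m^2 − 6mr + 2mc + 14m − 2r^2 + rc + 11r − 4c − 12); both groups contain (−4m^2 − 6mr + 2mc + 14m − 2r^2 + rc + 11r − 4c − 12), so (2m + r − 3c − 3) is a factor with cofactor −4m^2 − 6mr + 2mc + 14m − 2r^2 + rc + 11r − 4c − 12.
The cofactor groups again: −4m^2 − 6mr + 2mc + 14m − 2r^2 + rc + 11r − 4c − 12 = −2m(2m + 2r − c − 3) + (−r + 4)(2m + 2r − c − 3); both groups contain (2m + 2r − c − 3), giving −(2m + r − 4)(2m + 2r − c − 3).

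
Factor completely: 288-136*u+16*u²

8*(2*u-9)*(u-4)

Pull out the common factor 8, then factor the remaining trinomial.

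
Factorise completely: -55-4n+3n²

(3n+11)(n-5)

Need a pair with product 3·(-55) = -165 and sum -4: that's -15 and 11.
Split the middle term: 3n²-15n + 11n-55 = 3n(n-5) + 11(n-5).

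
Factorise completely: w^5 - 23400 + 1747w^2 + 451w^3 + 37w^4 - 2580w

Trying the rational-root candidates, w = -13 is a root, so (w + 13) is a factor; dividing leaves w^4 + 24w^3 + 139w^2 - 60w - 1800.
Continuing, w = -15 is a root, giving the factor (w + 15) and quotient w^3 + 9w^2 + 4w - 120.
Continuing, w = 3 is a root, so (w - 3) divides it; the quotient is w^2 + 12w + 40.
The quadratic w^2 + 12w + 40 has discriminant -16 < 0 and is irreducible over ℤ.

(w + 13)(w + 15)(w - 3)(w^2 + 12w + 40)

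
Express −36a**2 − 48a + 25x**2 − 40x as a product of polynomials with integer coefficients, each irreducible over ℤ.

−(6a + 5x)(6a − 5x + 8)

Group: −6a(6a − 5x + 8) − 5x(6a − 5x + 8); both groups contain (6a − 5x + 8).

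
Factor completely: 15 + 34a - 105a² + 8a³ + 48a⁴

Testing divisors of the constant over divisors of the leading coefficient, a = -5/3 is a root, so (3a + 5) divides it; the quotient is 16a³ - 24a² + 5a + 3.
Then a = 3/4 is a root, so (4a - 3) divides it; the quotient is 4a² - 3a - 1.
The remaining quadratic factors as (4a + 1)(a - 1).

(3a + 5)(4a + 1)(4a - 3)(a - 1)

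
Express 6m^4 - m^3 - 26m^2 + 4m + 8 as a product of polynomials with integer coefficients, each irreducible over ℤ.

Trying the rational-root candidates, m = 2 is a root, so (m - 2) divides it; the quotient is 6m^3 + 11m^2 - 4m - 4.
Next, m = 2/3 is a root, so (3m - 2) divides it; the quotient is 2m^2 + 5m + 2.
The remaining quadratic factors as (2m + 1)(m + 2).

(2m + 1)(3m - 2)(m + 2)(m - 2)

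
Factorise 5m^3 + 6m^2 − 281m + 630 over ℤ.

Trying the rational-root candidates, m = 5 is a root, giving the factor (m − 5) and quotient 5m^2 + 31m − 126.
The remaining quadratic factors as (5m − 14)(m + 9).

(5m − 14)(m + 9)(m − 5)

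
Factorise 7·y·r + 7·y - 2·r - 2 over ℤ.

Group as (7·y·r + 7·y) + (-2·r - 2) = 7·y·(r + 1) - 2·(r + 1).
Both groups share the factor (r + 1).

(7·y - 2)·(r + 1)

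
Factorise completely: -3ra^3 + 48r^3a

3ar(4r - a)(4r + a)

Every term has a factor of 3ra. Then 16r^2 - a^2 = (4r)² − (a)².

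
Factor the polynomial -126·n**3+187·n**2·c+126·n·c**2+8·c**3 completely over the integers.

-(n-2·c)·(9·n+4·c)·(14·n+c)

Group: n·(-126·n**2-65·n·c-4·c**2) - 2·c·(-126·n**2-65·n·c-4·c**2); both groups contain (-126·n**2-65·n·c-4·c**2), so (n-2·c) is a factor with cofactor -126·n**2-65·n·c-4·c**2.
The cofactor groups again: -126·n**2-65·n·c-4·c**2 = -9·n·(14·n+c) - 4·c·(14·n+c); both groups contain (14·n+c), giving -(9·n+4·c)·(14·n+c).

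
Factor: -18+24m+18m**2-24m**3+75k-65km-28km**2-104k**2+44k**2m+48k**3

(3k+2m-2)(4k+4m-3)(4k-3m-3)

Group: 3k(16k**2+4km-24k-12m**2-3m+9) + (2m-2)(16k**2+4km-24k-12m**2-3m+9); both groups contain (16k**2+4km-24k-12m**2-3m+9), so (3k+2m-2) is a factor with cofactor 16k**2+4km-24k-12m**2-3m+9.
The cofactor groups again: 16k**2+4km-24k-12m**2-3m+9 = 4k(4k-3m-3) + (4m-3)(4k-3m-3); both groups contain (4k-3m-3), giving (4k+4m-3)(4k-3m-3).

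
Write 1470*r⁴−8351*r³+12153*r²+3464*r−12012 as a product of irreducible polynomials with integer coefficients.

Among the possible rational roots, r = 14/5 is a root, so (5*r−14) divides it; the quotient is 294*r³−847*r²+59*r+858.
Then r = 11/7 is a root, so (7*r−11) divides it; the quotient is 42*r²−55*r−78.
The remaining quadratic factors as (6*r−13)(7*r+6).

(5*r−14)*(6*r−13)*(7*r+6)*(7*r−11)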